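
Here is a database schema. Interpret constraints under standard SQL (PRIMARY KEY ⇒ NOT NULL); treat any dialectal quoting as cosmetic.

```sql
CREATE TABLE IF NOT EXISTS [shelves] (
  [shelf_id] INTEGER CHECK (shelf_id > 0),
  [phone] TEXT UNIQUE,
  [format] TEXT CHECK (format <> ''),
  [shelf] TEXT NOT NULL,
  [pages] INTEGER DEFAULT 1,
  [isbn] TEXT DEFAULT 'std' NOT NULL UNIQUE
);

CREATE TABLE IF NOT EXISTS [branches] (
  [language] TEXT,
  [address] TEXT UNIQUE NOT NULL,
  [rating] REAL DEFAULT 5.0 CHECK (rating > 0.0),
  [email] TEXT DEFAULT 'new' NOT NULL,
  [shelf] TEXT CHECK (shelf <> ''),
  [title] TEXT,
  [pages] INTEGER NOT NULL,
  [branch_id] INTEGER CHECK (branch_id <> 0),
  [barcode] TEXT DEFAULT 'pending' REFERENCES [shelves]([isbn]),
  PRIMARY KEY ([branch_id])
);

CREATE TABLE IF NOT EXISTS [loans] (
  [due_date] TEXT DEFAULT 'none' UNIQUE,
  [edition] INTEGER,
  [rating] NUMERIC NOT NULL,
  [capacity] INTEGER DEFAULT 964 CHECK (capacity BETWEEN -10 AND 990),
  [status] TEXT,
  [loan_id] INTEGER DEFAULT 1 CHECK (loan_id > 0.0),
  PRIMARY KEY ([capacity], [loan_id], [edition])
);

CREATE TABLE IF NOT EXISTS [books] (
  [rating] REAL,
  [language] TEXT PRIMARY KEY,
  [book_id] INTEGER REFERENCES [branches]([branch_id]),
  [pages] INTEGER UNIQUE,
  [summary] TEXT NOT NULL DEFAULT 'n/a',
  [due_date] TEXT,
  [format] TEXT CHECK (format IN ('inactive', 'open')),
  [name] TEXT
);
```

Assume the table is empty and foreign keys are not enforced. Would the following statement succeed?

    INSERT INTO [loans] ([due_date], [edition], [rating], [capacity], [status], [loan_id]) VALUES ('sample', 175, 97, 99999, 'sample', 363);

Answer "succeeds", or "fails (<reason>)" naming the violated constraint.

The value 99999 for capacity violates CHECK (capacity BETWEEN -10 AND 990).

fails (CHECK on capacity)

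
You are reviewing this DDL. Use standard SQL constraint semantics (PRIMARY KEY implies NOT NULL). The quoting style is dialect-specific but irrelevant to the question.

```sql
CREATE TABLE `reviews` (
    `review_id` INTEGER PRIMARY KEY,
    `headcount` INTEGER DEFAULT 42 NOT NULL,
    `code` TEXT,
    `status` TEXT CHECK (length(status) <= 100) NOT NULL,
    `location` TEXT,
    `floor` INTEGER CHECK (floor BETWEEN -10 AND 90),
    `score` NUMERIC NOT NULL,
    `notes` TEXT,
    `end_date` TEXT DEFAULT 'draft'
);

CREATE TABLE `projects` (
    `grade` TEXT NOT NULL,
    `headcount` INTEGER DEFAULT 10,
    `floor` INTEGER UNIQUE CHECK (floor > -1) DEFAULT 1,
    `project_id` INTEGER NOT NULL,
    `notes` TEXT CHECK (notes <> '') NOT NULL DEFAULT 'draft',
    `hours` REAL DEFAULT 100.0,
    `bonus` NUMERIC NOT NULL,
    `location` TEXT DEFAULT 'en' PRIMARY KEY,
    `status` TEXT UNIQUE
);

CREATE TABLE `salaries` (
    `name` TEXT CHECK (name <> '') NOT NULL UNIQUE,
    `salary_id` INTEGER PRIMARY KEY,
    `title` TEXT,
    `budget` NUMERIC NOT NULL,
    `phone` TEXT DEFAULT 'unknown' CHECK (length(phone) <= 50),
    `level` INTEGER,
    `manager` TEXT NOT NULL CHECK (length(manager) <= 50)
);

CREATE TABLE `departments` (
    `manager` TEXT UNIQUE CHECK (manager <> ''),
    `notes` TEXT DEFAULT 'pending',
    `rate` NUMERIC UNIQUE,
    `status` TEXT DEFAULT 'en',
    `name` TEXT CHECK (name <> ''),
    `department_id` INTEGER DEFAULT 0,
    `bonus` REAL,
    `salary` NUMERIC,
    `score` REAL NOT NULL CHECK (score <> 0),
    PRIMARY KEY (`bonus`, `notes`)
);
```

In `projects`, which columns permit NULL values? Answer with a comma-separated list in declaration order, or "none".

- grade: declared NOT NULL → not nullable.
- headcount: DEFAULT only fills an omitted column; an explicit NULL is still allowed → nullable.
- floor: CHECK does not forbid NULL (a CHECK constraint passes when its expression is NULL) → nullable.
- project_id: declared NOT NULL → not nullable.
- notes: declared NOT NULL → not nullable.
- hours: DEFAULT only fills an omitted column; an explicit NULL is still allowed → nullable.
- bonus: declared NOT NULL → not nullable.
- location: part of the PRIMARY KEY, which implies NOT NULL → not nullable.
- status: UNIQUE does not imply NOT NULL → nullable.

headcount, floor, hours, status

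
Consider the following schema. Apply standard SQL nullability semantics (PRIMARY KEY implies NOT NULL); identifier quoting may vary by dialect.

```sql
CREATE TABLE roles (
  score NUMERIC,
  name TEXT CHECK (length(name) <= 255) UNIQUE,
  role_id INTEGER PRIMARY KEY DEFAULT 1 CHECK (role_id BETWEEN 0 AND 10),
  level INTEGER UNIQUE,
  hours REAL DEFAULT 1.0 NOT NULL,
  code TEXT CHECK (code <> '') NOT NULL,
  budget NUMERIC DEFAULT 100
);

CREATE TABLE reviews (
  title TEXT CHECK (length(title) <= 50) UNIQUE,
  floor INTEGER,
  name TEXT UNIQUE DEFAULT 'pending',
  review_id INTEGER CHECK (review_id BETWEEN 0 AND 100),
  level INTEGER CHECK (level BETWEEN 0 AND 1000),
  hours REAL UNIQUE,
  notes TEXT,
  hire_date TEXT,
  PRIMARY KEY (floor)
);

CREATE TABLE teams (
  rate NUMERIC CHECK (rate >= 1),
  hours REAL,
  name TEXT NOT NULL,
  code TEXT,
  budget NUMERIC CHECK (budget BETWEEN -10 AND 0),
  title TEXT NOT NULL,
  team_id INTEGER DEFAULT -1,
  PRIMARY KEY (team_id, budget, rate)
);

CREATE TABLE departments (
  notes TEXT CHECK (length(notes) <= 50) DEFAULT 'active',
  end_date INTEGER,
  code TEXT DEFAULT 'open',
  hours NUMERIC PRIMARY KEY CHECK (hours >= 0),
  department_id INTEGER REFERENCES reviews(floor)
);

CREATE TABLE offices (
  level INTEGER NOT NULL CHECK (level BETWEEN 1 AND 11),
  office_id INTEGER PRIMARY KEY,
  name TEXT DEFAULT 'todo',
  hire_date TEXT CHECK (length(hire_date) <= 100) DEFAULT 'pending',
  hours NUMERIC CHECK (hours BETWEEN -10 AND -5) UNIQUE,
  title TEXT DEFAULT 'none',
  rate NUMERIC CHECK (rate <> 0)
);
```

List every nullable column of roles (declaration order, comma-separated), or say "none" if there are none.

- score: no NOT NULL constraint applies → nullable.
- name: CHECK does not forbid NULL (a CHECK constraint passes when its expression is NULL) → nullable.
- role_id: part of the PRIMARY KEY, which implies NOT NULL → not nullable.
- level: UNIQUE does not imply NOT NULL → nullable.
- hours: declared NOT NULL → not nullable.
- code: declared NOT NULL → not nullable.
- budget: DEFAULT only fills an omitted column; an explicit NULL is still allowed → nullable.

score, name, level, budget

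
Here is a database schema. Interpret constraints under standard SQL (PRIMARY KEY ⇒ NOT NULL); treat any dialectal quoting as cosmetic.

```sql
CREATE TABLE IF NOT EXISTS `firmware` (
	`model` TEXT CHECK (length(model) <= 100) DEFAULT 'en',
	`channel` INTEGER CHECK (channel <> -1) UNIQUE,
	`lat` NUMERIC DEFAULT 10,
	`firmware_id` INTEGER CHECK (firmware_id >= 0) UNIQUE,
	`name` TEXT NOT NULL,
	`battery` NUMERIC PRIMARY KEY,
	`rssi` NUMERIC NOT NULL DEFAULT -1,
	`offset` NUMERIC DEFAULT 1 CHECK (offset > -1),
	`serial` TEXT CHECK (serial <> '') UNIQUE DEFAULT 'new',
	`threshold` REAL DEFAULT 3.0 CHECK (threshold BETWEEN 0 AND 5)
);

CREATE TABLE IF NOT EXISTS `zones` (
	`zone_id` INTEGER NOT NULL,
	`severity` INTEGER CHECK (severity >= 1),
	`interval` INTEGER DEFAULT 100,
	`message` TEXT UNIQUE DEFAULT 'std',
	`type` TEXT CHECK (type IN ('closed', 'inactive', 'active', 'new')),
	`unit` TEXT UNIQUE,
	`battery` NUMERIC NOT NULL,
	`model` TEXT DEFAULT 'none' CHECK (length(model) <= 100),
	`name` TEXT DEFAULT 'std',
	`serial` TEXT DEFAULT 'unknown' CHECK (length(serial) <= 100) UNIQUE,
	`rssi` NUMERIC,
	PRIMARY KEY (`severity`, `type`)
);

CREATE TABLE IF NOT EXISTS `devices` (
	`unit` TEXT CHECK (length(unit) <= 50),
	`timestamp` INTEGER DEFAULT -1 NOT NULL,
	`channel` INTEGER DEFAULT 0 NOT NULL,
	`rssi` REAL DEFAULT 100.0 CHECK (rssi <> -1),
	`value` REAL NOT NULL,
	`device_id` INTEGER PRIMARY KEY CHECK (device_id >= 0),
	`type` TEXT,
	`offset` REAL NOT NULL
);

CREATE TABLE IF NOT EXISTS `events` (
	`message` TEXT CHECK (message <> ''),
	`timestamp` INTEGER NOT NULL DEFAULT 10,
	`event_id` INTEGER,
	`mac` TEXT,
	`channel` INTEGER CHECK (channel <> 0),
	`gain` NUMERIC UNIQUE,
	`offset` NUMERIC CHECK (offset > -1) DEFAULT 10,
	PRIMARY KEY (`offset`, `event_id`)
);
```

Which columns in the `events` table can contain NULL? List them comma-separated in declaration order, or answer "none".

- message: CHECK does not forbid NULL (a CHECK constraint passes when its expression is NULL) → nullable.
- timestamp: declared NOT NULL → not nullable.
- event_id: part of the PRIMARY KEY, which implies NOT NULL → not nullable.
- mac: no NOT NULL constraint applies → nullable.
- channel: CHECK does not forbid NULL (a CHECK constraint passes when its expression is NULL) → nullable.
- gain: UNIQUE does not imply NOT NULL → nullable.
- offset: part of the PRIMARY KEY, which implies NOT NULL → not nullable.

message, mac, channel, gain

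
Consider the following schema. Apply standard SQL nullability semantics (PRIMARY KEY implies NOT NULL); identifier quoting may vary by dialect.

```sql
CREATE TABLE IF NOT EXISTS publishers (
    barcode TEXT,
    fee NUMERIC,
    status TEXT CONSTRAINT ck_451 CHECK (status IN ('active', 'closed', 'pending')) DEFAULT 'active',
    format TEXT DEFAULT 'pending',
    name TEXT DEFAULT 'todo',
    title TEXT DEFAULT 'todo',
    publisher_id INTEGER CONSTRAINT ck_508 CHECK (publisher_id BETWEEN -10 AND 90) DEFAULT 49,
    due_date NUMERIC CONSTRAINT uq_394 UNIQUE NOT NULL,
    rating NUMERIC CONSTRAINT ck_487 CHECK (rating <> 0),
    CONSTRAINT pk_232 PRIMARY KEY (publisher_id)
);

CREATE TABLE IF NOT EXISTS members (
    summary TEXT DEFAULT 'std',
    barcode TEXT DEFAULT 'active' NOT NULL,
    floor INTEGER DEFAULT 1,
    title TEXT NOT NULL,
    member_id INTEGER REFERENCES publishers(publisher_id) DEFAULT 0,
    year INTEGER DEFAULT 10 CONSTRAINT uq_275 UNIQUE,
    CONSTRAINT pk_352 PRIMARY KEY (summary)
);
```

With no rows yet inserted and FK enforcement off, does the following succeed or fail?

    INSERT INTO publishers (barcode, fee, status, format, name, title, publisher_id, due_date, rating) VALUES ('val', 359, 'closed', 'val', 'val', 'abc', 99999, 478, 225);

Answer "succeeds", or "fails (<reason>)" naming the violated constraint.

fails (CHECK on publisher_id)

The value 99999 for publisher_id violates CHECK (publisher_id BETWEEN -10 AND 90).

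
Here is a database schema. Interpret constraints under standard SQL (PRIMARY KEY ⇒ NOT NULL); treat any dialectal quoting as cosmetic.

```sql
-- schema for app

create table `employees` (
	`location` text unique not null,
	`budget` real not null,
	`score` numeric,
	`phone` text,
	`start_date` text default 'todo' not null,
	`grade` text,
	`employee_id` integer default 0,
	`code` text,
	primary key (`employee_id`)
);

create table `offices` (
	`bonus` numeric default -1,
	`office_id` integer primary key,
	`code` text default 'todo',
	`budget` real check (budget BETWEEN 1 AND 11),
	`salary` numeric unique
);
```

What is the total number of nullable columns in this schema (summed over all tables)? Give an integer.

employees: 4 nullable (score, phone, grade, code — PK (employee_id) and explicit NOT NULL columns excluded).
offices: 4 nullable (bonus, code, budget, salary — PK (office_id) and explicit NOT NULL columns excluded).
Total: 4 + 4 = 8.

8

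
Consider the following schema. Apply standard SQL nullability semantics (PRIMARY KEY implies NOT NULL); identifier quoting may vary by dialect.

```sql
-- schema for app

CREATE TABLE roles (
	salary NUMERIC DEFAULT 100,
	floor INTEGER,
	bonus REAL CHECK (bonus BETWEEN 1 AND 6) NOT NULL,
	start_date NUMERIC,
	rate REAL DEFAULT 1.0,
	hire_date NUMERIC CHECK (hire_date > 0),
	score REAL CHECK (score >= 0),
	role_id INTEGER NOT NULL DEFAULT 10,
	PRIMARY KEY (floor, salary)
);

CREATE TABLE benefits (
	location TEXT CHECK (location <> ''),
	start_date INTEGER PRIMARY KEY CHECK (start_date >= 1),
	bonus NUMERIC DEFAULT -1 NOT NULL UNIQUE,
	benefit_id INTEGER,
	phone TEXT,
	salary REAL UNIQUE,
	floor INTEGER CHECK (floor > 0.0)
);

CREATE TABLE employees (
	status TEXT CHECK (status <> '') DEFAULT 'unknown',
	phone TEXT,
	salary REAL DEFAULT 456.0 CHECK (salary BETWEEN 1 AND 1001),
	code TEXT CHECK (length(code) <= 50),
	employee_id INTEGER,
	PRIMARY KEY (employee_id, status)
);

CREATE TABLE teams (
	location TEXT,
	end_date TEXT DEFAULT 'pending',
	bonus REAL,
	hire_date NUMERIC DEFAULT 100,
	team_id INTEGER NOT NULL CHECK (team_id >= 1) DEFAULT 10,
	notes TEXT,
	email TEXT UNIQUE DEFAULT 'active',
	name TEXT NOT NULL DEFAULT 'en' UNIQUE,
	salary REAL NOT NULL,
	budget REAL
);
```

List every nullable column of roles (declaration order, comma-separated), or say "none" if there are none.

- salary: part of the PRIMARY KEY, which implies NOT NULL → not nullable.
- floor: part of the PRIMARY KEY, which implies NOT NULL → not nullable.
- bonus: declared NOT NULL → not nullable.
- start_date: no NOT NULL constraint applies → nullable.
- rate: DEFAULT only fills an omitted column; an explicit NULL is still allowed → nullable.
- hire_date: CHECK does not forbid NULL (a CHECK constraint passes when its expression is NULL) → nullable.
- score: CHECK does not forbid NULL (a CHECK constraint passes when its expression is NULL) → nullable.
- role_id: declared NOT NULL → not nullable.

start_date, rate, hire_date, score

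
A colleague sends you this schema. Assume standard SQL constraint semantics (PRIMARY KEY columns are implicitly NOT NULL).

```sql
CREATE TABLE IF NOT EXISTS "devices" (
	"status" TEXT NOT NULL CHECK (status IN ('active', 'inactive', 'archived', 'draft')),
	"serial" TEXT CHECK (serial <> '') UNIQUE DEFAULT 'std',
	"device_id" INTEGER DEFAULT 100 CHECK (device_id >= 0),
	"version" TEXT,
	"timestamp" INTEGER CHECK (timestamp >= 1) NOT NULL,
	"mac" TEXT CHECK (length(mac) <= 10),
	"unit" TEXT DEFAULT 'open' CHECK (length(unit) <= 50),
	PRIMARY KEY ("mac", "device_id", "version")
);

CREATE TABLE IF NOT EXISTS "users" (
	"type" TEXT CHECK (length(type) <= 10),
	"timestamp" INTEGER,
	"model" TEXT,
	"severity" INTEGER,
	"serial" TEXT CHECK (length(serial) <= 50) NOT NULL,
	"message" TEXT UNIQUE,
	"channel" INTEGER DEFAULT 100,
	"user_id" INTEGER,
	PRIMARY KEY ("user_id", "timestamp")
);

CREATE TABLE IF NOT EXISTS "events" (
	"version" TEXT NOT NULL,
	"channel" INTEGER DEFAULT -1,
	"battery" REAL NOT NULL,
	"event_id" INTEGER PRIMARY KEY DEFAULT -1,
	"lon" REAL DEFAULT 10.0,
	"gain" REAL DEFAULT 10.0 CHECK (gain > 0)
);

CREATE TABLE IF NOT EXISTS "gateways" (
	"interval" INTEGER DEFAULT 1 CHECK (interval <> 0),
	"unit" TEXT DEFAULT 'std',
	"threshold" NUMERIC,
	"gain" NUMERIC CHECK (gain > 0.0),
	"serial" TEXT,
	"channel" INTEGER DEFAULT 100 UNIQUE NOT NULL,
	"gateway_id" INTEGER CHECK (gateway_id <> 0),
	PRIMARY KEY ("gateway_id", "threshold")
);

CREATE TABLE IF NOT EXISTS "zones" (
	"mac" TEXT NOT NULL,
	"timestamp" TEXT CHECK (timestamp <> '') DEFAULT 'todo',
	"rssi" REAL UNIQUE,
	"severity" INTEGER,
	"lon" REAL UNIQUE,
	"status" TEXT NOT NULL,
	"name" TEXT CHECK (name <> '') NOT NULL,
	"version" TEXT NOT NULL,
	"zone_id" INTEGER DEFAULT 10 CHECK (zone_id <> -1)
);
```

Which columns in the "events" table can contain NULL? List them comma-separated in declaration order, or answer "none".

- version: declared NOT NULL → not nullable.
- channel: DEFAULT only fills an omitted column; an explicit NULL is still allowed → nullable.
- battery: declared NOT NULL → not nullable.
- event_id: part of the PRIMARY KEY, which implies NOT NULL → not nullable.
- lon: DEFAULT only fills an omitted column; an explicit NULL is still allowed → nullable.
- gain: CHECK does not forbid NULL (a CHECK constraint passes when its expression is NULL) → nullable.

channel, lon, gain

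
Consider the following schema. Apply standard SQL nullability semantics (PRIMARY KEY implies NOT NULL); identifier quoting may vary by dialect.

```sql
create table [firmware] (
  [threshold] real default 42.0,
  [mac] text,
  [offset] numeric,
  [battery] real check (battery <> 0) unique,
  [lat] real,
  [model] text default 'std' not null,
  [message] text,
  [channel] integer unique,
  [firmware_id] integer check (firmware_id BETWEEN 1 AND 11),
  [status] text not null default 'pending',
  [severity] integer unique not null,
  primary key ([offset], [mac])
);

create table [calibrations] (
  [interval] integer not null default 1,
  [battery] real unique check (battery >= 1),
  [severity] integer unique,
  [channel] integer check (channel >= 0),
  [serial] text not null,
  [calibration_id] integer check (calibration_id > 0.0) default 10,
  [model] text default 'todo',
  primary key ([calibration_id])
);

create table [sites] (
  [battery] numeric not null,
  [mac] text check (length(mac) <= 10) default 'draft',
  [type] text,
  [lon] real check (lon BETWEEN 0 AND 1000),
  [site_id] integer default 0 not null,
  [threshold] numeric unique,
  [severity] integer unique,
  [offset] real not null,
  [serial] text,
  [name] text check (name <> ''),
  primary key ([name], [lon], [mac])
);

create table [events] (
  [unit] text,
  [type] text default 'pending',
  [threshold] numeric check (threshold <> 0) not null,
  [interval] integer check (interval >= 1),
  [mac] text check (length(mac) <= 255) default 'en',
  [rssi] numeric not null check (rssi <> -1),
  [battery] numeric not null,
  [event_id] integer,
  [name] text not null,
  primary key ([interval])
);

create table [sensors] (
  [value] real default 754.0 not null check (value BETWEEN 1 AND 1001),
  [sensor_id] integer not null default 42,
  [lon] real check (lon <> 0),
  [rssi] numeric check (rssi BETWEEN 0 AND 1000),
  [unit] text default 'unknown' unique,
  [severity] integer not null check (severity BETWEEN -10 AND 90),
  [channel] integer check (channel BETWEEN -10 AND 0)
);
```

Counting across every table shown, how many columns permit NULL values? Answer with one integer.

22

firmware: 6 nullable (threshold, battery, lat, message, channel, firmware_id — PK (offset, mac) and explicit NOT NULL columns excluded).
calibrations: 4 nullable (battery, severity, channel, model — PK (calibration_id) and explicit NOT NULL columns excluded).
sites: 4 nullable (type, threshold, severity, serial — PK (name, lon, mac) and explicit NOT NULL columns excluded).
events: 4 nullable (unit, type, mac, event_id — PK (interval) and explicit NOT NULL columns excluded).
sensors: 4 nullable (lon, rssi, unit, channel — PK none and explicit NOT NULL columns excluded).
Total: 6 + 4 + 4 + 4 + 4 = 22.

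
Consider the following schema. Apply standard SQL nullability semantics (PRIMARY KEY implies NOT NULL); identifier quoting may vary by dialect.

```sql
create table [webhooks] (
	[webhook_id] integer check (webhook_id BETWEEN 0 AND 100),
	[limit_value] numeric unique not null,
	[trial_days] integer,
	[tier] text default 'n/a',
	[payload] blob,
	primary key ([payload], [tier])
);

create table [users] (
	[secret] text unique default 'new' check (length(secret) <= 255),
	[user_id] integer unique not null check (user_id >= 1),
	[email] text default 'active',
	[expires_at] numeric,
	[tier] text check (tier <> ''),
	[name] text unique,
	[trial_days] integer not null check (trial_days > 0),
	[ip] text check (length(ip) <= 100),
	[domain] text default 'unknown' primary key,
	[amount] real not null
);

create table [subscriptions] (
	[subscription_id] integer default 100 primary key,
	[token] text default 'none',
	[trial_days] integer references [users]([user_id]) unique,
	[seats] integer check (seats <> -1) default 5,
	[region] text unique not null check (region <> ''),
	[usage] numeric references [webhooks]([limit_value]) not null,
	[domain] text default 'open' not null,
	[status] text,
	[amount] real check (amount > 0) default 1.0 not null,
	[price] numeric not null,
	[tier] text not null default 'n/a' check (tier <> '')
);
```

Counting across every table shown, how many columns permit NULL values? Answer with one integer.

12

webhooks: 2 nullable (webhook_id, trial_days — PK (payload, tier) and explicit NOT NULL columns excluded).
users: 6 nullable (secret, email, expires_at, tier, name, ip — PK (domain) and explicit NOT NULL columns excluded).
subscriptions: 4 nullable (token, trial_days, seats, status — PK (subscription_id) and explicit NOT NULL columns excluded).
Total: 2 + 6 + 4 = 12.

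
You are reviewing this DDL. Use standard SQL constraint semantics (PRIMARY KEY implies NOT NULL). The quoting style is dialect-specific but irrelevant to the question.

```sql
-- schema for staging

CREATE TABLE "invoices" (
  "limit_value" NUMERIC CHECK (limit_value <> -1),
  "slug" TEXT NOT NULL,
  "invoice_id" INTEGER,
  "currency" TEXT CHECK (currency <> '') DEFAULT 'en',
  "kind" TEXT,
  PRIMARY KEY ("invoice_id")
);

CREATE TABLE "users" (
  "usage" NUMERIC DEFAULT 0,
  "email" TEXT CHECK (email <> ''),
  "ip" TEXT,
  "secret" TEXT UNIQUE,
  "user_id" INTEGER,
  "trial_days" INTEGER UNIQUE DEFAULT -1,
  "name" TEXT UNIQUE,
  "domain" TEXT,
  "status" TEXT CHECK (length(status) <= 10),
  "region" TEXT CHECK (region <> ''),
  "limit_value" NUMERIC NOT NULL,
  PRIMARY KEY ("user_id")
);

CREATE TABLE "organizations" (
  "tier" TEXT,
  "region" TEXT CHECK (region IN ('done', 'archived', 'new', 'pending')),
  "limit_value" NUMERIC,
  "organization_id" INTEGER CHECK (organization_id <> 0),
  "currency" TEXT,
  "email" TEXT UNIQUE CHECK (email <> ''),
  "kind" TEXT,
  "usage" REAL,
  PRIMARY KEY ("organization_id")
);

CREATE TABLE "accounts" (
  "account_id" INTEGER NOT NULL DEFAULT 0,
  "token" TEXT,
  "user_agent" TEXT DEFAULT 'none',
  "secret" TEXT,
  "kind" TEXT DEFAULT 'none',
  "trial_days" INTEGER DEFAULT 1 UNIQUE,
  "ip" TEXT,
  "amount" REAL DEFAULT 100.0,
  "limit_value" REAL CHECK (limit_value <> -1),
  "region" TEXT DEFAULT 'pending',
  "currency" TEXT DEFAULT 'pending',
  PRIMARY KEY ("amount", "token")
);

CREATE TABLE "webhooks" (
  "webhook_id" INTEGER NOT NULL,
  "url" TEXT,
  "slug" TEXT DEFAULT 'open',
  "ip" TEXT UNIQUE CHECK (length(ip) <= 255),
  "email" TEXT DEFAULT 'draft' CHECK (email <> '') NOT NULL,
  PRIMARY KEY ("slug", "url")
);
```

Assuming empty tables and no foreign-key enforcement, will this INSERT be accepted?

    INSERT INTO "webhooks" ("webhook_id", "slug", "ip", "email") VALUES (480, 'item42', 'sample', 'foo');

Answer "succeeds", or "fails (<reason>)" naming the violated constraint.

fails (NOT NULL on url)

url is omitted from the column list and has no DEFAULT, so it would receive NULL.
But url is part of the PRIMARY KEY (implied NOT NULL).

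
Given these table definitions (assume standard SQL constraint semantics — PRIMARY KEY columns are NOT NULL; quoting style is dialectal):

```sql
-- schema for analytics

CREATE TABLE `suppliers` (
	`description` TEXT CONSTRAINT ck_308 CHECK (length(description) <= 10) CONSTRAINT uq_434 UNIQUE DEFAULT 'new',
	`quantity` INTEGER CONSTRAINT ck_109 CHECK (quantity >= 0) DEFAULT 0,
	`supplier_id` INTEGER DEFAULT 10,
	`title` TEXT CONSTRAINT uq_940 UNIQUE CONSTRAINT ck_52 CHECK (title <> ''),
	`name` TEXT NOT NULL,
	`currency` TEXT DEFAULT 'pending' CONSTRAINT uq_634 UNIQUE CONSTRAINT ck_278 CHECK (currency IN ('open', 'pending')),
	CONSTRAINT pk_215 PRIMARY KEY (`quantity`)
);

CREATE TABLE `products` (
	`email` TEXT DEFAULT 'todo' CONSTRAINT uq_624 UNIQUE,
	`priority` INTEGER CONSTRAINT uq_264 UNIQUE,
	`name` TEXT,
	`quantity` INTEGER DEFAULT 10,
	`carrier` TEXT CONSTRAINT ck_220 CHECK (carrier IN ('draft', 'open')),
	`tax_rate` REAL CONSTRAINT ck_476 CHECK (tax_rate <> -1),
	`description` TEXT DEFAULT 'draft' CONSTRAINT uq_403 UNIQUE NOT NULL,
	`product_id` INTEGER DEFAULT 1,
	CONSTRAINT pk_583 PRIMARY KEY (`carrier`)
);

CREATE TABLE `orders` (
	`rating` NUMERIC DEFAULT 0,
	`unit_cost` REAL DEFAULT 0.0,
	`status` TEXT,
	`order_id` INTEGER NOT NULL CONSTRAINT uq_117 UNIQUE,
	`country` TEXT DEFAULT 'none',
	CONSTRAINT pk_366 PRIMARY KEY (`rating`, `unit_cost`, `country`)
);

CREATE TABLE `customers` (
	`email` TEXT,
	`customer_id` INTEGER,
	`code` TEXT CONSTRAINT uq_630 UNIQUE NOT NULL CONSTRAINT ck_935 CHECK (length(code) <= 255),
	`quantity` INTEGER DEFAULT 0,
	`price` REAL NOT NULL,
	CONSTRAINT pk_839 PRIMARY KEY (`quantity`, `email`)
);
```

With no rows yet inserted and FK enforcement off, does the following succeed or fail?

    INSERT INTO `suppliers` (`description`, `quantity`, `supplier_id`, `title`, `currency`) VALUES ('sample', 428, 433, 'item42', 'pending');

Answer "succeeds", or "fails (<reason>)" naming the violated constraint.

name is omitted from the column list and has no DEFAULT, so it would receive NULL.
But name is declared NOT NULL.

fails (NOT NULL on name)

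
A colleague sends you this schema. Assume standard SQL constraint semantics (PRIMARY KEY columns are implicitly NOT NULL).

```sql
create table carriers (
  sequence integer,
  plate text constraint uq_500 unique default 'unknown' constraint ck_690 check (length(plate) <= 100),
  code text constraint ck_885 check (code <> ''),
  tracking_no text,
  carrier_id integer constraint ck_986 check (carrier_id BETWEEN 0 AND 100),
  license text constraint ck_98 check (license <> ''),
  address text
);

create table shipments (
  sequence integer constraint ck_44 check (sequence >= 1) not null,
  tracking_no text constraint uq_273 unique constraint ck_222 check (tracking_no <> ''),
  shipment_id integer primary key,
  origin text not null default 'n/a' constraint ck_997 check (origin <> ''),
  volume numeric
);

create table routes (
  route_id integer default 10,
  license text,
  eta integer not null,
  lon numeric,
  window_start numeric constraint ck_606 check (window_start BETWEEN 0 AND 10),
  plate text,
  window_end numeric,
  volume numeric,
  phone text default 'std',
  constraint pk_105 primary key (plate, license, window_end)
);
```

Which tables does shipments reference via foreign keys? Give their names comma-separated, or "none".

No column in shipments has a REFERENCES clause.

none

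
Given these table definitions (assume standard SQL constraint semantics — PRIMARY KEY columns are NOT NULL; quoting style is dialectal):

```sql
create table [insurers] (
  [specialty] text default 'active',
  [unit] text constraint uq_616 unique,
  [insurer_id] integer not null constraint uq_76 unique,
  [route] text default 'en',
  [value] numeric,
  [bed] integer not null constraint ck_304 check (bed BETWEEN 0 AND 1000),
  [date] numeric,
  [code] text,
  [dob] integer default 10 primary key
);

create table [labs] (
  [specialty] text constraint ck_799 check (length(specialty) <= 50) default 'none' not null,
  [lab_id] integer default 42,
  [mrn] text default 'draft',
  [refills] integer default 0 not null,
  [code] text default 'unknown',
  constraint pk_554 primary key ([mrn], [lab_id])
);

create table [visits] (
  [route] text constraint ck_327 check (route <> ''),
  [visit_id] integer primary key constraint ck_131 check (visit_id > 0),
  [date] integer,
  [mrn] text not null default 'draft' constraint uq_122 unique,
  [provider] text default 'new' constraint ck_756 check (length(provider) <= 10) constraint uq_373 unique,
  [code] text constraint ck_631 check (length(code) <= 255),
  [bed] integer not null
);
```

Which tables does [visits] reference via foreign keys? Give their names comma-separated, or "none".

No column in visits has a REFERENCES clause.

none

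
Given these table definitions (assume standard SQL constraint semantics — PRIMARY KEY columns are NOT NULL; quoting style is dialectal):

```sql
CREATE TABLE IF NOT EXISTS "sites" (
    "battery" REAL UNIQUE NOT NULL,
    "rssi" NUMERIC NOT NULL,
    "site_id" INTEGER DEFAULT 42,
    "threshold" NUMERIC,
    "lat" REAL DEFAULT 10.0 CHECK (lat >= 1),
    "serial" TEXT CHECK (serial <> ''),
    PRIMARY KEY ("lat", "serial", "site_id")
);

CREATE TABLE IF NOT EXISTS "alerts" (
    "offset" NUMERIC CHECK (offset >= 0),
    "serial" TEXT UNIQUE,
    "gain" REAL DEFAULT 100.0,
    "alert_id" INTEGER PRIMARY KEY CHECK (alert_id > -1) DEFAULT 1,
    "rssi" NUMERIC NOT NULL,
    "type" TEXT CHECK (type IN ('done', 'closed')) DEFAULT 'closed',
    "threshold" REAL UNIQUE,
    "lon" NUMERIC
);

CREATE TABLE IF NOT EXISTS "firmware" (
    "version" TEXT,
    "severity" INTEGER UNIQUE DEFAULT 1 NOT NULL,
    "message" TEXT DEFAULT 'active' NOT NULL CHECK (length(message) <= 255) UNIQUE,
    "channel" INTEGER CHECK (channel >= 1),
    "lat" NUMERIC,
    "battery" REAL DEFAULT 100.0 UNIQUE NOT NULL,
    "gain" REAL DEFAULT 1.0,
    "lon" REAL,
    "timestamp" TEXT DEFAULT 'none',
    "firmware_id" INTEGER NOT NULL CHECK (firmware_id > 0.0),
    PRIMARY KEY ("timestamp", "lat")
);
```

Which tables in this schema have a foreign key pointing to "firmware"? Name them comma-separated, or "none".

none

No REFERENCES clause anywhere in the schema names firmware.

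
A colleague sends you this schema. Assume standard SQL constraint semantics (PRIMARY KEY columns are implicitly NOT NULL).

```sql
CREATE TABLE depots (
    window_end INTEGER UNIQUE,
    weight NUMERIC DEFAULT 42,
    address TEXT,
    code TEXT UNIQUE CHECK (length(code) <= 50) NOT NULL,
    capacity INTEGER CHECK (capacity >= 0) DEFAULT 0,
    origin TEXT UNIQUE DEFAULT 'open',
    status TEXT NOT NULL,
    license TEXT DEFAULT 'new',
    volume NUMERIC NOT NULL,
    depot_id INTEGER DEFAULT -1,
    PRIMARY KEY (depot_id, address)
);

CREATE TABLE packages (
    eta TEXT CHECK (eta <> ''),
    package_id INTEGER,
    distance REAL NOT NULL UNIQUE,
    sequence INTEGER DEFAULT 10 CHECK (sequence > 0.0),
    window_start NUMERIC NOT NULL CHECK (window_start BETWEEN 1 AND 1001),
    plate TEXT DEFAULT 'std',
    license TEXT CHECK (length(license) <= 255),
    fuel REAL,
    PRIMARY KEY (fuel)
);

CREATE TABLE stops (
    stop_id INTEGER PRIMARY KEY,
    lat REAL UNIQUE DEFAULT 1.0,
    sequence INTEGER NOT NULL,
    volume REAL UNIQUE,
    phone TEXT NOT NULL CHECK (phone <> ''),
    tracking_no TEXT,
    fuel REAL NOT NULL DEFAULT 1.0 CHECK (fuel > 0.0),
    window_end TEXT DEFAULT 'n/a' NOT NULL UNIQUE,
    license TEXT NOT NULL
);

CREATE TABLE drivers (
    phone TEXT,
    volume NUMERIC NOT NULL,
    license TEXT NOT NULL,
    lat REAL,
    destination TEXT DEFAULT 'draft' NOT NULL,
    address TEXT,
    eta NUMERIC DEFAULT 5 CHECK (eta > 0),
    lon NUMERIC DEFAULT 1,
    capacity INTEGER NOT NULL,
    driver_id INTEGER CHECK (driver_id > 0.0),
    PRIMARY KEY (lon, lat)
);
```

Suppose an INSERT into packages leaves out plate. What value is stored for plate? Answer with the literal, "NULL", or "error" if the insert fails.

plate has an explicit DEFAULT 'std'.
When the column is omitted from an INSERT, that default is used.

'std'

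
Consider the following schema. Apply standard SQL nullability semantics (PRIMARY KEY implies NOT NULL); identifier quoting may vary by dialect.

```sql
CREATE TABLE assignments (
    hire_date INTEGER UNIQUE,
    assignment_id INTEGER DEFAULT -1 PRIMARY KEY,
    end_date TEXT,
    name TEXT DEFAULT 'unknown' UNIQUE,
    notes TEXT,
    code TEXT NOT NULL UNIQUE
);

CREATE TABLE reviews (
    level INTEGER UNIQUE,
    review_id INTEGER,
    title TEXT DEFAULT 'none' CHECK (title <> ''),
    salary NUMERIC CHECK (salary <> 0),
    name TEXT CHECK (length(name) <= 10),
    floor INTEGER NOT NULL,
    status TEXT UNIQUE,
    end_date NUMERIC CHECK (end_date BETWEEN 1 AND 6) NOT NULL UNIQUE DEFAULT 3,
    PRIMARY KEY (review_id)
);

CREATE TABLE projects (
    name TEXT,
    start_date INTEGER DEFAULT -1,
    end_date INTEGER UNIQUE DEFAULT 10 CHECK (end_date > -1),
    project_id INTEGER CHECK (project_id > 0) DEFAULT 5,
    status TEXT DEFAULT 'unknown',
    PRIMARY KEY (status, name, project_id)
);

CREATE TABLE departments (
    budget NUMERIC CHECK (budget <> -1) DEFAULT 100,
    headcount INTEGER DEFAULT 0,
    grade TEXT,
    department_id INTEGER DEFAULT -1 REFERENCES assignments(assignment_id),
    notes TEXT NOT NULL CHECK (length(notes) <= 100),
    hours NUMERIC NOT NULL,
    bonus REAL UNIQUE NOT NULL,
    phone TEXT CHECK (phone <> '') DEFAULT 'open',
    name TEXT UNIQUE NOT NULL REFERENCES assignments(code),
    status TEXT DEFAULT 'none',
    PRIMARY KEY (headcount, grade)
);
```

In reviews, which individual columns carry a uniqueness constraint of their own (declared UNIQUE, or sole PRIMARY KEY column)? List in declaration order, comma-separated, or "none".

level, review_id, status, end_date

- level: declared UNIQUE → unique.
- review_id: single-column PRIMARY KEY → unique.
- title: no UNIQUE or single-column PK constraint.
- salary: no UNIQUE or single-column PK constraint.
- name: no UNIQUE or single-column PK constraint.
- floor: no UNIQUE or single-column PK constraint.
- status: declared UNIQUE → unique.
- end_date: declared UNIQUE → unique.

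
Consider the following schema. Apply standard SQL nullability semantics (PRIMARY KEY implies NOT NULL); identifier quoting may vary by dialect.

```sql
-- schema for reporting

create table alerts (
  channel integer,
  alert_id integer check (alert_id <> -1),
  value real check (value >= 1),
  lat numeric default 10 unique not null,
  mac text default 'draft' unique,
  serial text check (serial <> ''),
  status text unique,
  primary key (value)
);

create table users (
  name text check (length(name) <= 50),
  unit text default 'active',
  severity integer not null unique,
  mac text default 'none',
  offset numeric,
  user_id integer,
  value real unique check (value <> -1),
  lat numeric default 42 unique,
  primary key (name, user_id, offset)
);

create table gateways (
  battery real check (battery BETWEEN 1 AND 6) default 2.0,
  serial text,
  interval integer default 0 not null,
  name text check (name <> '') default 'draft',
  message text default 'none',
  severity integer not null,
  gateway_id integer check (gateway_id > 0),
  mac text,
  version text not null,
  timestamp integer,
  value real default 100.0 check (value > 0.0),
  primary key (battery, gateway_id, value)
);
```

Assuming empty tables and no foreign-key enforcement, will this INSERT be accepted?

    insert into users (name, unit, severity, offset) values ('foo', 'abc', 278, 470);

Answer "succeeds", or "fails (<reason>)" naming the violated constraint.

fails (NOT NULL on user_id)

user_id is omitted from the column list and has no DEFAULT, so it would receive NULL.
But user_id is part of the PRIMARY KEY (implied NOT NULL).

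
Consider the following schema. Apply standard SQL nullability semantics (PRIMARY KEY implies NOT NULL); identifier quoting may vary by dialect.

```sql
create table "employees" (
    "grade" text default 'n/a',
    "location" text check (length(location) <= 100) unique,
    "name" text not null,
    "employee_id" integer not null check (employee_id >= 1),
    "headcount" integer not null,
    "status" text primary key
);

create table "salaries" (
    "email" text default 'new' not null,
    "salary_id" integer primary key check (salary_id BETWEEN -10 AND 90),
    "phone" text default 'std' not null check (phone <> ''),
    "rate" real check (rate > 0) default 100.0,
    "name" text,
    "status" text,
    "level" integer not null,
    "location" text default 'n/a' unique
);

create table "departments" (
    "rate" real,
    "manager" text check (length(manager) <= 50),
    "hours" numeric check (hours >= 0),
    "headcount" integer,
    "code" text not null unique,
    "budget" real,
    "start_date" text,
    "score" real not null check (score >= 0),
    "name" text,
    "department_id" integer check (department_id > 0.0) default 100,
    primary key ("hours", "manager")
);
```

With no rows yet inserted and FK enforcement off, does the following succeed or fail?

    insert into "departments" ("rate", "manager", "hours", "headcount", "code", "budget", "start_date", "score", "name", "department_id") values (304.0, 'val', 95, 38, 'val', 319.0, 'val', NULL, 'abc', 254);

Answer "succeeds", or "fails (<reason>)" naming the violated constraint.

score is explicitly set to NULL, but score is declared NOT NULL.

fails (NOT NULL on score)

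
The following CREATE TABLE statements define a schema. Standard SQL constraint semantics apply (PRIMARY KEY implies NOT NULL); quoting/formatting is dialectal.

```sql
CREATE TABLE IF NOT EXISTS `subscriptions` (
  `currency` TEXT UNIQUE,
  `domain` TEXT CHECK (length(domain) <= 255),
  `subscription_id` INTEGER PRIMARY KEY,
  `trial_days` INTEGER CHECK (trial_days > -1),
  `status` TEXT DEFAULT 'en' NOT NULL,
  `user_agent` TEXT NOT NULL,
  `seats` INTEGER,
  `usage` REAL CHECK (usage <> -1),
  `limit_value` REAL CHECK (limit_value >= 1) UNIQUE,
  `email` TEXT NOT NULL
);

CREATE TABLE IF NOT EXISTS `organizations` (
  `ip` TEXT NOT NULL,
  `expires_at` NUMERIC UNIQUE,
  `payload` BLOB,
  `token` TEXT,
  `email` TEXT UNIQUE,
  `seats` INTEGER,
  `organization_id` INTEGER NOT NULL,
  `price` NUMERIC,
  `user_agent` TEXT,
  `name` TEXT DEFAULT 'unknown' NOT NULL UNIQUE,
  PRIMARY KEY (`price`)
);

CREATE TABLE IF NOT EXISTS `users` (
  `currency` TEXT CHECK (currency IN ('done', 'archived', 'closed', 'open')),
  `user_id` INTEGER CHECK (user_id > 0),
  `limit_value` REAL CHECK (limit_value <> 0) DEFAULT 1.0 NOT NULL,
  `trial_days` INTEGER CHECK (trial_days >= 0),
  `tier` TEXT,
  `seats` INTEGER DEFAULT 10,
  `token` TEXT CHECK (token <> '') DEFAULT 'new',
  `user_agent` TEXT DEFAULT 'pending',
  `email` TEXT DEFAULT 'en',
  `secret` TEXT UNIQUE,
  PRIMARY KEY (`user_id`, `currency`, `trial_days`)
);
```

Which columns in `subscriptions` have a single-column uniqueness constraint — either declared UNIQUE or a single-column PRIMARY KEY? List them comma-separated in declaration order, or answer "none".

currency, subscription_id, limit_value

- currency: declared UNIQUE → unique.
- domain: no UNIQUE or single-column PK constraint.
- subscription_id: single-column PRIMARY KEY → unique.
- trial_days: no UNIQUE or single-column PK constraint.
- status: no UNIQUE or single-column PK constraint.
- user_agent: no UNIQUE or single-column PK constraint.
- seats: no UNIQUE or single-column PK constraint.
- usage: no UNIQUE or single-column PK constraint.
- limit_value: declared UNIQUE → unique.
- email: no UNIQUE or single-column PK constraint.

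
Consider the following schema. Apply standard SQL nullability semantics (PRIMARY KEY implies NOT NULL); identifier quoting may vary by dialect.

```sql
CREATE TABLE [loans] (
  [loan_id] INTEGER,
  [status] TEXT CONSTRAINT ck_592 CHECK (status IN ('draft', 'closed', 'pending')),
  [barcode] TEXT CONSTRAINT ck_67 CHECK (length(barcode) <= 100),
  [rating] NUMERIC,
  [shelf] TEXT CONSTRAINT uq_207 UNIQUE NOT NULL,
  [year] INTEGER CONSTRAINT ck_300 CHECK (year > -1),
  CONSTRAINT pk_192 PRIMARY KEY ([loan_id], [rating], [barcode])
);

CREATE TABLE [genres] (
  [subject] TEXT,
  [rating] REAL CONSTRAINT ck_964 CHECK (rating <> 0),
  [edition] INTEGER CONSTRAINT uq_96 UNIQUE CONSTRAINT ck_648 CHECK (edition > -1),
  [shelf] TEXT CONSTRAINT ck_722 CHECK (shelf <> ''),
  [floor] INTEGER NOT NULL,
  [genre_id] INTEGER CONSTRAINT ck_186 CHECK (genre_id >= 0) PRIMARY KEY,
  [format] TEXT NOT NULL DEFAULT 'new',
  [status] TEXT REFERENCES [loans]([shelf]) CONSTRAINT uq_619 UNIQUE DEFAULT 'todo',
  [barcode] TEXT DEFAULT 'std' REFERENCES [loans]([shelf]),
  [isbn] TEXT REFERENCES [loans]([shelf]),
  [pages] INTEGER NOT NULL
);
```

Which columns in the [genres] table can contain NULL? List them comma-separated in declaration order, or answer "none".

subject, rating, edition, shelf, status, barcode, isbn

- subject: no NOT NULL constraint applies → nullable.
- rating: CHECK does not forbid NULL (a CHECK constraint passes when its expression is NULL) → nullable.
- edition: CHECK does not forbid NULL (a CHECK constraint passes when its expression is NULL) → nullable.
- shelf: CHECK does not forbid NULL (a CHECK constraint passes when its expression is NULL) → nullable.
- floor: declared NOT NULL → not nullable.
- genre_id: part of the PRIMARY KEY, which implies NOT NULL → not nullable.
- format: declared NOT NULL → not nullable.
- status: a foreign key column may be NULL unless separately constrained → nullable.
- barcode: a foreign key column may be NULL unless separately constrained → nullable.
- isbn: a foreign key column may be NULL unless separately constrained → nullable.
- pages: declared NOT NULL → not nullable.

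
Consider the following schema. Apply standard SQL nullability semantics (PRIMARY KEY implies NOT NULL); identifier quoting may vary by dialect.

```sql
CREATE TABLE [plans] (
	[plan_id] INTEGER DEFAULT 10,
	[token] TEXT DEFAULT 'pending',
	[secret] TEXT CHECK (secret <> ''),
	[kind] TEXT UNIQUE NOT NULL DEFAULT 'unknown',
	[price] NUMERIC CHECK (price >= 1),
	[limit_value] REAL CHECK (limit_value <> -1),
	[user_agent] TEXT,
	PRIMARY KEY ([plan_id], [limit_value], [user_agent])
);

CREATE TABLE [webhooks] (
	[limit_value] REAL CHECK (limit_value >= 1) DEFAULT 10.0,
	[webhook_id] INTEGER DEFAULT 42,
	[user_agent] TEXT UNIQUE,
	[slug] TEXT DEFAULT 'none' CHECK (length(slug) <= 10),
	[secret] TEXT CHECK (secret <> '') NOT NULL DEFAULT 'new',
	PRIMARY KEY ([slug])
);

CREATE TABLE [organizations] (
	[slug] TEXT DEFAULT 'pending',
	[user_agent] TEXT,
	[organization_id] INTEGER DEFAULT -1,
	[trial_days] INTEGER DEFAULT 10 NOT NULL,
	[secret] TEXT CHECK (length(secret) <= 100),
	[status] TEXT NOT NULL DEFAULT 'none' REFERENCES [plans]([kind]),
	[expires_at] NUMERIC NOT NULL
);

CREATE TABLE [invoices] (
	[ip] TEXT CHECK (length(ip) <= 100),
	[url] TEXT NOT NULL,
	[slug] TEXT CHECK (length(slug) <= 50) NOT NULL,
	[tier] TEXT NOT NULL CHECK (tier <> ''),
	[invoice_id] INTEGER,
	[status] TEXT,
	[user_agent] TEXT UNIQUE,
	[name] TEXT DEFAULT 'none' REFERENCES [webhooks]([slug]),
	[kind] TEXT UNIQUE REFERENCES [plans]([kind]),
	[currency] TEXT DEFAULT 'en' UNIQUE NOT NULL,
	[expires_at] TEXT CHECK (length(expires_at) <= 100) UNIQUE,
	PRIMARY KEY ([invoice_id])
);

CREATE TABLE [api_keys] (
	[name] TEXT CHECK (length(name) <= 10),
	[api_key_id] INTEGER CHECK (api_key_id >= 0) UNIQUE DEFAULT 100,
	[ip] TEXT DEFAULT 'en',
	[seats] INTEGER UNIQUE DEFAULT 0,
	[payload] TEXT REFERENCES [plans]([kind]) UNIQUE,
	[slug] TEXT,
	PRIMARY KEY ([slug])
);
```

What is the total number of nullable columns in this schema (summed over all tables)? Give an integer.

plans: 3 nullable (token, secret, price — PK (plan_id, limit_value, user_agent) and explicit NOT NULL columns excluded).
webhooks: 3 nullable (limit_value, webhook_id, user_agent — PK (slug) and explicit NOT NULL columns excluded).
organizations: 4 nullable (slug, user_agent, organization_id, secret — PK none and explicit NOT NULL columns excluded).
invoices: 6 nullable (ip, status, user_agent, name, kind, expires_at — PK (invoice_id) and explicit NOT NULL columns excluded).
api_keys: 5 nullable (name, api_key_id, ip, seats, payload — PK (slug) and explicit NOT NULL columns excluded).
Total: 3 + 3 + 4 + 6 + 5 = 21.

21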